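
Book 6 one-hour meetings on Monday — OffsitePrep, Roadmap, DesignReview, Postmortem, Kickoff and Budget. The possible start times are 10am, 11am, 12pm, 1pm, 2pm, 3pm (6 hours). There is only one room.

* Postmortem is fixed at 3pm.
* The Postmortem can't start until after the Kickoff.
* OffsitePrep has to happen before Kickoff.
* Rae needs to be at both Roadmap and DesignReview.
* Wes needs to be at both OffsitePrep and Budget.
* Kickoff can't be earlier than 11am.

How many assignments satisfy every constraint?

60

Splitting on OffsitePrep: it can be 10am (24), 11am (18), 12pm (12), 1pm (6). Listing each branch's schedules as (Roadmap, DesignReview, Postmortem, Kickoff, Budget):
OffsitePrep=10am: (11am,12pm,3pm,1pm,2pm) (11am,12pm,3pm,2pm,1pm) (11am,1pm,3pm,12pm,2pm) (11am,1pm,3pm,2pm,12pm) (11am,2pm,3pm,12pm,1pm) (11am,2pm,3pm,1pm,12pm) (12pm,11am,3pm,1pm,2pm) (12pm,11am,3pm,2pm,1pm) (12pm,1pm,3pm,11am,2pm) (12pm,1pm,3pm,2pm,11am) (12pm,2pm,3pm,11am,1pm) (12pm,2pm,3pm,1pm,11am) (1pm,11am,3pm,12pm,2pm) (1pm,11am,3pm,2pm,12pm) (1pm,12pm,3pm,11am,2pm) (1pm,12pm,3pm,2pm,11am) (1pm,2pm,3pm,11am,12pm) (1pm,2pm,3pm,12pm,11am) (2pm,11am,3pm,12pm,1pm) (2pm,11am,3pm,1pm,12pm) (2pm,12pm,3pm,11am,1pm) (2pm,12pm,3pm,1pm,11am) (2pm,1pm,3pm,11am,12pm) (2pm,1pm,3pm,12pm,11am) — 24.
OffsitePrep=11am: (10am,12pm,3pm,1pm,2pm) (10am,12pm,3pm,2pm,1pm) (10am,1pm,3pm,12pm,2pm) (10am,1pm,3pm,2pm,12pm) (10am,2pm,3pm,12pm,1pm) (10am,2pm,3pm,1pm,12pm) (12pm,10am,3pm,1pm,2pm) (12pm,10am,3pm,2pm,1pm) (12pm,1pm,3pm,2pm,10am) (12pm,2pm,3pm,1pm,10am) (1pm,10am,3pm,12pm,2pm) (1pm,10am,3pm,2pm,12pm) (1pm,12pm,3pm,2pm,10am) (1pm,2pm,3pm,12pm,10am) (2pm,10am,3pm,12pm,1pm) (2pm,10am,3pm,1pm,12pm) (2pm,12pm,3pm,1pm,10am) (2pm,1pm,3pm,12pm,10am) — 18.
OffsitePrep=12pm: (10am,11am,3pm,1pm,2pm) (10am,11am,3pm,2pm,1pm) (10am,1pm,3pm,2pm,11am) (10am,2pm,3pm,1pm,11am) (11am,10am,3pm,1pm,2pm) (11am,10am,3pm,2pm,1pm) (11am,1pm,3pm,2pm,10am) (11am,2pm,3pm,1pm,10am) (1pm,10am,3pm,2pm,11am) (1pm,11am,3pm,2pm,10am) (2pm,10am,3pm,1pm,11am) (2pm,11am,3pm,1pm,10am) — 12.
OffsitePrep=1pm: (10am,11am,3pm,2pm,12pm) (10am,12pm,3pm,2pm,11am) (11am,10am,3pm,2pm,12pm) (11am,12pm,3pm,2pm,10am) (12pm,10am,3pm,2pm,11am) (12pm,11am,3pm,2pm,10am) — 6.
Summing: 24 + 18 + 12 + 6 = 60.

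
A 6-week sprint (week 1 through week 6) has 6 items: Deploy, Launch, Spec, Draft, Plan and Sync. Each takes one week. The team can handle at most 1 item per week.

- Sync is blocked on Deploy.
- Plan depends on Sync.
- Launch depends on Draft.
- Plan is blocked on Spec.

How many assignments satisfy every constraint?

45

Splitting on Deploy: it can be week 1 (20), week 2 (14), week 3 (8), week 4 (3). Listing each branch's schedules as (Launch, Spec, Draft, Plan, Sync) by week number:
Deploy=week 1: (3,4,2,6,5) (3,5,2,6,4) (4,2,3,6,5) (4,3,2,6,5) (4,5,2,6,3) (4,5,3,6,2) (5,2,3,6,4) (5,2,4,6,3) (5,3,2,6,4) (5,3,4,6,2) (5,4,2,6,3) (5,4,3,6,2) (6,2,3,5,4) (6,2,4,5,3) (6,2,5,4,3) (6,3,2,5,4) (6,3,4,5,2) (6,3,5,4,2) (6,4,2,5,3) (6,4,3,5,2) — 20.
Deploy=week 2: (3,4,1,6,5) (3,5,1,6,4) (4,1,3,6,5) (4,3,1,6,5) (4,5,1,6,3) (5,1,3,6,4) (5,1,4,6,3) (5,3,1,6,4) (5,4,1,6,3) (6,1,3,5,4) (6,1,4,5,3) (6,1,5,4,3) (6,3,1,5,4) (6,4,1,5,3) — 14.
Deploy=week 3: (2,4,1,6,5) (2,5,1,6,4) (4,1,2,6,5) (4,2,1,6,5) (5,1,2,6,4) (5,2,1,6,4) (6,1,2,5,4) (6,2,1,5,4) — 8.
Deploy=week 4: (2,3,1,6,5) (3,1,2,6,5) (3,2,1,6,5) — 3.
Summing: 20 + 14 + 8 + 3 = 45.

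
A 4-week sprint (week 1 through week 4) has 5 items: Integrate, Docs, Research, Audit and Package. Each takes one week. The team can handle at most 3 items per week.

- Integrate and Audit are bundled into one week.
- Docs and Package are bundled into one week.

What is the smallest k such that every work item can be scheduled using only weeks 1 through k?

2 weeks

With at most 3 per week and 5 work items, at least 2 weeks are needed.
2 works (last occupied week: week 2): for example Package in week 2, Integrate in week 1, Audit in week 1, Research in week 1, Docs in week 2.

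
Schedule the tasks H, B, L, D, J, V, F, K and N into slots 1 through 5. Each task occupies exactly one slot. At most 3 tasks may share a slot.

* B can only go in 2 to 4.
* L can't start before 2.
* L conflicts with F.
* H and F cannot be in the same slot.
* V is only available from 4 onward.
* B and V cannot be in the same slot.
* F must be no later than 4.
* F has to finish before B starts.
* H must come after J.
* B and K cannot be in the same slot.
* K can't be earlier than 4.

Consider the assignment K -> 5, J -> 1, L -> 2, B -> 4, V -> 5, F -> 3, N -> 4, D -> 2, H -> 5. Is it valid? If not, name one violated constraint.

F must be no later than 4 — holds.
K can't be earlier than 4 — holds.
H and F cannot be in the same slot — holds.
F has to finish before B starts — holds.
V is only available from 4 onward — holds.
H must come after J — holds.
L can't start before 2 — holds.
B and V cannot be in the same slot — holds.
L conflicts with F — holds.
At most 3 tasks may share a slot — holds.
B and K cannot be in the same slot — holds.
B can only go in 2 to 4 — holds.

Yes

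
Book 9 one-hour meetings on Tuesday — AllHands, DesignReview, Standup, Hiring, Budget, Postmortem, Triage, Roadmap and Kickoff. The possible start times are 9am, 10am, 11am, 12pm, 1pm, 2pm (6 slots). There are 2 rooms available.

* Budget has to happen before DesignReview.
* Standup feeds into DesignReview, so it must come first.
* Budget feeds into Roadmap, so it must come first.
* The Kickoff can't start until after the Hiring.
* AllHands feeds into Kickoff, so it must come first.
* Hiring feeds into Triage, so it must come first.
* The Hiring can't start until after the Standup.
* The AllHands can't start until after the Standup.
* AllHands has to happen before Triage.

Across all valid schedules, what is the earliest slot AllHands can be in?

Precedence pushes AllHands to at least 10am; downstream work caps AllHands at 1pm.
AllHands at 10am is achievable: Budget in 9am; Hiring in 10am; AllHands in 10am; DesignReview in 11am; Standup in 9am; Postmortem in 1pm; Triage in 11am; Kickoff in 12pm; Roadmap in 12pm.

10am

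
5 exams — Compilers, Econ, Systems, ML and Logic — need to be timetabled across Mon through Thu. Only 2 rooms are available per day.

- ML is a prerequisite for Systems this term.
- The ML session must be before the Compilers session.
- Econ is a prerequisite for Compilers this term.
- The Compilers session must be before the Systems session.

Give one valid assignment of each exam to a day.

ML -> Mon, Logic -> Tue, Econ -> Mon, Systems -> Wed, Compilers -> Tue

Checking: Compilers(Tue) before Systems(Wed); ML(Mon) before Compilers(Tue); ML(Mon) before Systems(Wed); Econ(Mon) before Compilers(Tue); max 2 per day (cap 2).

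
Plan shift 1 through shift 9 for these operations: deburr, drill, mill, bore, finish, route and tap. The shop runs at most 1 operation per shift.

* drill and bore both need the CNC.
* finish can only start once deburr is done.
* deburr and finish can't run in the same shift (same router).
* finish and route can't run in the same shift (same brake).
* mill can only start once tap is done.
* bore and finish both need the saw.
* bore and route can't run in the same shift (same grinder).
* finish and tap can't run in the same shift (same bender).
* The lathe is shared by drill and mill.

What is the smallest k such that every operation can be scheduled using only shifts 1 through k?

7 shifts

The precedence chain requires at least 2 distinct shifts.
With at most 1 per shift and 7 operations, at least 7 shifts are needed.
7 works (last occupied shift: shift 7): for example tap -> shift 2; deburr -> shift 1; drill -> shift 5; route -> shift 7; mill -> shift 3; bore -> shift 6; finish -> shift 4.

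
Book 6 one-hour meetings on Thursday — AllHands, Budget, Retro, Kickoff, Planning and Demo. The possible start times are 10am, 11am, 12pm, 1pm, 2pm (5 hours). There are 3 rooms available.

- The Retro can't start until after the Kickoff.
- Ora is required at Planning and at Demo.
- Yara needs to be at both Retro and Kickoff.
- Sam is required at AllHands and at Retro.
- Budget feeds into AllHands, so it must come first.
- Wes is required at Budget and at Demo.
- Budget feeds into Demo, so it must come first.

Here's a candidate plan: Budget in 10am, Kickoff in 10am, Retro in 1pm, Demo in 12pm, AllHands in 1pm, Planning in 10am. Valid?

There are 3 rooms available — holds.
Yara needs to be at both Retro and Kickoff — holds.
Sam is required at AllHands and at Retro — violated.
The Retro can't start until after the Kickoff — holds.
Budget feeds into Demo, so it must come first — holds.
Ora is required at Planning and at Demo — holds.
Budget feeds into AllHands, so it must come first — holds.
Wes is required at Budget and at Demo — holds.

No — it violates: Sam is required at AllHands and at Retro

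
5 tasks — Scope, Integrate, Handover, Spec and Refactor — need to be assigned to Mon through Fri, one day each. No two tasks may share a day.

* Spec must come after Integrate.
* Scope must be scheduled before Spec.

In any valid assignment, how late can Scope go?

Thu

Downstream work caps Scope at Thu.
Scope at Thu is achievable: Spec in Fri, Integrate in Mon, Handover in Tue, Refactor in Wed, Scope in Thu.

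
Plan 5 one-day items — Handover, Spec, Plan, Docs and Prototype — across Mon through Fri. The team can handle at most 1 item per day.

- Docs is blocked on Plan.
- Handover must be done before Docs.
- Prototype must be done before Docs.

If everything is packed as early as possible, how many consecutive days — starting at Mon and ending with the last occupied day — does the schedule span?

5

The precedence chain requires at least 2 distinct days.
With at most 1 per day and 5 tasks, at least 5 days are needed.
5 works (last occupied day: Fri): for example Plan in Tue, Prototype in Wed, Handover in Mon, Spec in Fri, Docs in Thu.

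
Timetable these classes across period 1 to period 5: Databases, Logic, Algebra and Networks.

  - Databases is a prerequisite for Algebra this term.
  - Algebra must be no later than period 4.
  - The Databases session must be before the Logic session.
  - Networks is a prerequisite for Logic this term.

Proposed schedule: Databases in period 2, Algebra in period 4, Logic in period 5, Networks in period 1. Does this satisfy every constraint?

Algebra must be no later than period 4 — holds.
Networks is a prerequisite for Logic this term — holds.
Databases is a prerequisite for Algebra this term — holds.
The Databases session must be before the Logic session — holds.

Valid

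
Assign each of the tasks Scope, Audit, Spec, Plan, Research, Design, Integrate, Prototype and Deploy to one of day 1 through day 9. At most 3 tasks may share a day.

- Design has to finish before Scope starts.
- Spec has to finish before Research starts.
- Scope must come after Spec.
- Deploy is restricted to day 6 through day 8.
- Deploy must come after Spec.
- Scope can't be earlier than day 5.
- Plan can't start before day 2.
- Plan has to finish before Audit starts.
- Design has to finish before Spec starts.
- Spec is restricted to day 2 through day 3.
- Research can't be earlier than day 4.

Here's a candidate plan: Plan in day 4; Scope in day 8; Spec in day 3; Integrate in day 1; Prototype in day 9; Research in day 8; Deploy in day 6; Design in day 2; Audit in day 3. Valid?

No — it violates: Plan has to finish before Audit starts

At most 3 tasks may share a day — holds.
Deploy is restricted to day 6 through day 8 — holds.
Research can't be earlier than day 4 — holds.
Spec is restricted to day 2 through day 3 — holds.
Scope can't be earlier than day 5 — holds.
Design has to finish before Scope starts — holds.
Plan can't start before day 2 — holds.
Deploy must come after Spec — holds.
Scope must come after Spec — holds.
Spec has to finish before Research starts — holds.
Design has to finish before Spec starts — holds.
Plan has to finish before Audit starts — violated.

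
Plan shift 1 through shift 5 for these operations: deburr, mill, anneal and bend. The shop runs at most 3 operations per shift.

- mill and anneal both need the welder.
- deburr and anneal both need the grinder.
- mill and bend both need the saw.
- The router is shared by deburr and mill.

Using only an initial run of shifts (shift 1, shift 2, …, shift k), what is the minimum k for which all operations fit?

With at most 3 per shift and 4 operations, at least 2 shifts are needed.
Could 2 shifts be enough, i.e. nothing placed later than shift 2? No: deburr, mill and anneal must all be in different shifts (deburr/mill can't share; deburr/anneal can't share; mill/anneal can't share), but only 2 shifts are available: 3 operations can't fit in 2 distinct shifts.
So 2 shifts is not enough.
3 works (last occupied shift: shift 3): for example mill=shift 2, anneal=shift 3, deburr=shift 1, bend=shift 1.

3 shifts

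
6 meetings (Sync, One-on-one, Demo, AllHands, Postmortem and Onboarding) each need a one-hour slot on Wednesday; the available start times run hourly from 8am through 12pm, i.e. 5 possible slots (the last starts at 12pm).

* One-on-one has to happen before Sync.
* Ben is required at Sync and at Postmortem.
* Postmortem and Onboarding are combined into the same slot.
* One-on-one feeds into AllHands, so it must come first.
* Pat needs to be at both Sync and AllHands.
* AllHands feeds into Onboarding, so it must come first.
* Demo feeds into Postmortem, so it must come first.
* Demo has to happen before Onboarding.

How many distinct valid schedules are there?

Splitting on Sync: it can be 9am (11), 10am (15), 11am (14), 12pm (11). Listing each branch's schedules as (One-on-one, Demo, AllHands, Postmortem, Onboarding):
Sync=9am: (8am,8am,10am,11am,11am) (8am,8am,10am,12pm,12pm) (8am,8am,11am,12pm,12pm) (8am,9am,10am,11am,11am) (8am,9am,10am,12pm,12pm) (8am,9am,11am,12pm,12pm) (8am,10am,10am,11am,11am) (8am,10am,10am,12pm,12pm) (8am,10am,11am,12pm,12pm) (8am,11am,10am,12pm,12pm) (8am,11am,11am,12pm,12pm) — 11.
Sync=10am: (8am,8am,9am,11am,11am) (8am,8am,9am,12pm,12pm) (8am,8am,11am,12pm,12pm) (8am,9am,9am,11am,11am) (8am,9am,9am,12pm,12pm) (8am,9am,11am,12pm,12pm) (8am,10am,9am,11am,11am) (8am,10am,9am,12pm,12pm) (8am,10am,11am,12pm,12pm) (8am,11am,9am,12pm,12pm) (8am,11am,11am,12pm,12pm) (9am,8am,11am,12pm,12pm) (9am,9am,11am,12pm,12pm) (9am,10am,11am,12pm,12pm) (9am,11am,11am,12pm,12pm) — 15.
Sync=11am: (8am,8am,9am,10am,10am) (8am,8am,9am,12pm,12pm) (8am,8am,10am,12pm,12pm) (8am,9am,9am,10am,10am) (8am,9am,9am,12pm,12pm) (8am,9am,10am,12pm,12pm) (8am,10am,9am,12pm,12pm) (8am,10am,10am,12pm,12pm) (8am,11am,9am,12pm,12pm) (8am,11am,10am,12pm,12pm) (9am,8am,10am,12pm,12pm) (9am,9am,10am,12pm,12pm) (9am,10am,10am,12pm,12pm) (9am,11am,10am,12pm,12pm) — 14.
Sync=12pm: (8am,8am,9am,10am,10am) (8am,8am,9am,11am,11am) (8am,8am,10am,11am,11am) (8am,9am,9am,10am,10am) (8am,9am,9am,11am,11am) (8am,9am,10am,11am,11am) (8am,10am,9am,11am,11am) (8am,10am,10am,11am,11am) (9am,8am,10am,11am,11am) (9am,9am,10am,11am,11am) (9am,10am,10am,11am,11am) — 11.
Summing: 11 + 15 + 14 + 11 = 51.

51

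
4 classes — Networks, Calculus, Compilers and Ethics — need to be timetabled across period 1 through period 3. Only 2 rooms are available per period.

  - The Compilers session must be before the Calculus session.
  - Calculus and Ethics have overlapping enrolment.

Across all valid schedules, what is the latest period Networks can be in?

Networks at period 3 is achievable: Calculus in period 2; Ethics in period 1; Compilers in period 1; Networks in period 3.

period 3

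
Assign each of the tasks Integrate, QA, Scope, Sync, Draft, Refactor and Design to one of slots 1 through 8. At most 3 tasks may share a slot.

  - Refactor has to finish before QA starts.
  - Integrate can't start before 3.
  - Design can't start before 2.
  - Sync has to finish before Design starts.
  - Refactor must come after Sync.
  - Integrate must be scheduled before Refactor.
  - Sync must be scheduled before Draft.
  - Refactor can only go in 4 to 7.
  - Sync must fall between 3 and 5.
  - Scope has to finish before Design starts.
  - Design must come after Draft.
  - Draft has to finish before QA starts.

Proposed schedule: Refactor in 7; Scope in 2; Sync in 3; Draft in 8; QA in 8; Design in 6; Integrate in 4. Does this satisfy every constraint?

Integrate can't start before 3 — holds.
Sync has to finish before Design starts — holds.
Design can't start before 2 — holds.
Refactor must come after Sync — holds.
At most 3 tasks may share a slot — holds.
Design must come after Draft — violated.
Refactor has to finish before QA starts — holds.
Refactor can only go in 4 to 7 — holds.
Sync must be scheduled before Draft — holds.
Sync must fall between 3 and 5 — holds.
Scope has to finish before Design starts — holds.
Draft has to finish before QA starts — violated.
Integrate must be scheduled before Refactor — holds.

No. Design must come after Draft is not satisfied.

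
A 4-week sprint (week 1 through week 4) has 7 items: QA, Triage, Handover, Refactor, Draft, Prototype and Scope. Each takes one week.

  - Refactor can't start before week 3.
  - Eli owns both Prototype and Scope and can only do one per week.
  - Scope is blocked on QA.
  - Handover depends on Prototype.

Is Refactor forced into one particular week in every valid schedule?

Refactor can be week 3 (e.g. QA=week 1; Refactor=week 3; Triage=week 1; Prototype=week 1; Draft=week 1; Handover=week 2; Scope=week 2) or week 4 (e.g. Triage=week 1; QA=week 1; Scope=week 2; Refactor=week 4; Prototype=week 1; Handover=week 2; Draft=week 1).

No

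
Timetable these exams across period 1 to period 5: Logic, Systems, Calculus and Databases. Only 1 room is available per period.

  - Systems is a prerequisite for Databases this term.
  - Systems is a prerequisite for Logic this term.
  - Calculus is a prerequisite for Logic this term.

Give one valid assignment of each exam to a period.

Systems -> period 1; Calculus -> period 2; Databases -> period 4; Logic -> period 3

Checking: Systems(period 1) before Logic(period 3); Systems(period 1) before Databases(period 4); Calculus(period 2) before Logic(period 3); max 1 per period (cap 1).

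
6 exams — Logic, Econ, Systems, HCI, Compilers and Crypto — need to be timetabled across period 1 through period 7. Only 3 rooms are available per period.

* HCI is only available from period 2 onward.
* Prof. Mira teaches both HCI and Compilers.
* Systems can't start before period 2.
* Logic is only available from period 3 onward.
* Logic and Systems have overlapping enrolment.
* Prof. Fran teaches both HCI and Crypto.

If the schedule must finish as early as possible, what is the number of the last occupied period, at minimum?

period 3

With at most 3 per period and 6 exams, at least 2 periods are needed.
Logic can't be placed before period 3, so the schedule must run through at least period 3.
3 works (last occupied period: period 3): for example Systems in period 2; HCI in period 2; Econ in period 1; Crypto in period 1; Logic in period 3; Compilers in period 1.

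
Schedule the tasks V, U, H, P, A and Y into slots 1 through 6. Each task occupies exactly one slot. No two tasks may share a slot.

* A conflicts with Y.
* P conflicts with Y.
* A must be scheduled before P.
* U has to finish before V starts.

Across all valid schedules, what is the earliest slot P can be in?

Precedence pushes P to at least 2.
P at 2 is achievable: H in 5, A in 1, P in 2, Y in 6, V in 4, U in 3.

2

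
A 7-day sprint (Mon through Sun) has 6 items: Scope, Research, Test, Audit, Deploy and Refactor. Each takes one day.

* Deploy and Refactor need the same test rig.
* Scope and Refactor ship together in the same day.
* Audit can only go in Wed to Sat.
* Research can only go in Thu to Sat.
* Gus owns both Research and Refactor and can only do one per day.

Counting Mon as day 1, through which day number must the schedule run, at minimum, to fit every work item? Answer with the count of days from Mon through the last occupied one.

4 days

Research can't be placed before Thu — that is day 4 counting from Mon — so the schedule must run through at least 4 days.
4 works (last occupied day: Thu): for example Test=Mon; Audit=Wed; Deploy=Tue; Refactor=Mon; Scope=Mon; Research=Thu.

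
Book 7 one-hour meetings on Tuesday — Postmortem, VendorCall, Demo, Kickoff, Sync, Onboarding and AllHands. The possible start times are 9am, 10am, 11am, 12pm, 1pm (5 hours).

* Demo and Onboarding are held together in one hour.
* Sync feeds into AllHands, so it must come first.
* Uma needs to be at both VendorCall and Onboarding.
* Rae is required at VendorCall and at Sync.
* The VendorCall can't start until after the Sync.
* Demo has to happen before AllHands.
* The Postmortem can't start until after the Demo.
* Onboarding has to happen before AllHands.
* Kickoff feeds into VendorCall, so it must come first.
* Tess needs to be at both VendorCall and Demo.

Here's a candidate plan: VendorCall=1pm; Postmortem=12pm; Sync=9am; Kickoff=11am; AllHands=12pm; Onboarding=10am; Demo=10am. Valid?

Demo and Onboarding are held together in one hour — holds.
Onboarding has to happen before AllHands — holds.
Demo has to happen before AllHands — holds.
Tess needs to be at both VendorCall and Demo — holds.
Uma needs to be at both VendorCall and Onboarding — holds.
The VendorCall can't start until after the Sync — holds.
The Postmortem can't start until after the Demo — holds.
Rae is required at VendorCall and at Sync — holds.
Sync feeds into AllHands, so it must come first — holds.
Kickoff feeds into VendorCall, so it must come first — holds.

Yes, all constraints hold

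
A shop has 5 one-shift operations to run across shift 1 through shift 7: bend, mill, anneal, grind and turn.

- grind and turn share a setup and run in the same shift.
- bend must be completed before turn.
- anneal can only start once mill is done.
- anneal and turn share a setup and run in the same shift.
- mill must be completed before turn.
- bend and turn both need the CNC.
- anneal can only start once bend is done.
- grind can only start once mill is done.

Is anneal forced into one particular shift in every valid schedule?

No

anneal can be shift 2 (e.g. turn in shift 2; anneal in shift 2; bend in shift 1; grind in shift 2; mill in shift 1) or shift 3 (e.g. anneal -> shift 3, grind -> shift 3, mill -> shift 1, turn -> shift 3, bend -> shift 1).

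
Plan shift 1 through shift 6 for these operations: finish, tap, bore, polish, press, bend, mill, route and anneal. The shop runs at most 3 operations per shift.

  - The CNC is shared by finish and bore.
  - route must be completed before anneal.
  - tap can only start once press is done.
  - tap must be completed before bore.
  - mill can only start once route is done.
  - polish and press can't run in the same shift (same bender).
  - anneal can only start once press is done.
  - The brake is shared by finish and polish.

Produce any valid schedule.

route=shift 1, mill=shift 2, anneal=shift 2, press=shift 1, finish=shift 1, bore=shift 3, tap=shift 2, polish=shift 3, bend=shift 3

Checking: press(shift 1) before anneal(shift 2); press(shift 1) before tap(shift 2); tap(shift 2) before bore(shift 3); route(shift 1) before anneal(shift 2); route(shift 1) before mill(shift 2); finish(shift 1) != polish(shift 3); finish(shift 1) != bore(shift 3); polish(shift 3) != press(shift 1); max 3 per shift (cap 3).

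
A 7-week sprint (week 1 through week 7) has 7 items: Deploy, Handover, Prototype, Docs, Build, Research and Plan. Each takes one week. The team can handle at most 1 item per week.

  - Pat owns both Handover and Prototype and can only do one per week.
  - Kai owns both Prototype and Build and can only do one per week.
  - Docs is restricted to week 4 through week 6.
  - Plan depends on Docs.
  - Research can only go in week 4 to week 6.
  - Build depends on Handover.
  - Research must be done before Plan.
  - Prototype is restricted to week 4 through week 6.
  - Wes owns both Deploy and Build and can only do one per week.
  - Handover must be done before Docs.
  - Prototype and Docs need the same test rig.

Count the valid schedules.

18

Splitting on Deploy: it can be week 1 (6), week 2 (6), week 3 (6). Listing each branch's schedules as (Handover, Prototype, Docs, Build, Research, Plan) by week number:
Deploy=week 1: (2,4,5,3,6,7) (2,4,6,3,5,7) (2,5,4,3,6,7) (2,5,6,3,4,7) (2,6,4,3,5,7) (2,6,5,3,4,7) — 6.
Deploy=week 2: (1,4,5,3,6,7) (1,4,6,3,5,7) (1,5,4,3,6,7) (1,5,6,3,4,7) (1,6,4,3,5,7) (1,6,5,3,4,7) — 6.
Deploy=week 3: (1,4,5,2,6,7) (1,4,6,2,5,7) (1,5,4,2,6,7) (1,5,6,2,4,7) (1,6,4,2,5,7) (1,6,5,2,4,7) — 6.
Summing: 6 + 6 + 6 = 18.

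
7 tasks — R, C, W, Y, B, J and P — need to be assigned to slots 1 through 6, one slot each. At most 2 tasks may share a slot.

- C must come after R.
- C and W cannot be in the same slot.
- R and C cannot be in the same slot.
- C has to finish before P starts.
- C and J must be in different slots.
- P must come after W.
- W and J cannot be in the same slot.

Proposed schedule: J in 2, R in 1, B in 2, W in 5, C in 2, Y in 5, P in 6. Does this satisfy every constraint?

Invalid. C and J must be in different slots.

At most 2 tasks may share a slot — violated.
C has to finish before P starts — holds.
C must come after R — holds.
C and W cannot be in the same slot — holds.
C and J must be in different slots — violated.
R and C cannot be in the same slot — holds.
W and J cannot be in the same slot — holds.
P must come after W — holds.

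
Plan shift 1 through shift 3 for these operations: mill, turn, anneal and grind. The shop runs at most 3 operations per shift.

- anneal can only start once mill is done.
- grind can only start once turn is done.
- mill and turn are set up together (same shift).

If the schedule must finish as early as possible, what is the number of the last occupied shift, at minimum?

The precedence chain requires at least 2 distinct shifts.
With at most 3 per shift and 4 operations, at least 2 shifts are needed.
2 works (last occupied shift: shift 2): for example mill -> shift 1; grind -> shift 2; turn -> shift 1; anneal -> shift 2.

2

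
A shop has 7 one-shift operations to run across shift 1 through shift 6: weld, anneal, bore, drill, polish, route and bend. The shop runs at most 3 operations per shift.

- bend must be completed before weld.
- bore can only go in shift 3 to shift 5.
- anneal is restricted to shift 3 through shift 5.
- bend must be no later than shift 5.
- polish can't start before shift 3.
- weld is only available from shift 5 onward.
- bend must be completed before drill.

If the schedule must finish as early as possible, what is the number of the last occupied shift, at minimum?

The precedence chain requires at least 2 distinct shifts.
With at most 3 per shift and 7 operations, at least 3 shifts are needed.
weld can't be placed before shift 5, so the schedule must run through at least shift 5.
5 works (last occupied shift: shift 5): for example weld=shift 5; anneal=shift 3; drill=shift 2; polish=shift 3; bore=shift 3; bend=shift 1; route=shift 1.

5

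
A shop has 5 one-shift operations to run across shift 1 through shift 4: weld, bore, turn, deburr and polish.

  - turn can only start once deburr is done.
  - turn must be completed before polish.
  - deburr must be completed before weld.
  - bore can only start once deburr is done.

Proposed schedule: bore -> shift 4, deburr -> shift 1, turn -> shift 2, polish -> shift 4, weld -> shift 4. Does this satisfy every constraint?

deburr must be completed before weld — holds.
turn must be completed before polish — holds.
turn can only start once deburr is done — holds.
bore can only start once deburr is done — holds.

Yes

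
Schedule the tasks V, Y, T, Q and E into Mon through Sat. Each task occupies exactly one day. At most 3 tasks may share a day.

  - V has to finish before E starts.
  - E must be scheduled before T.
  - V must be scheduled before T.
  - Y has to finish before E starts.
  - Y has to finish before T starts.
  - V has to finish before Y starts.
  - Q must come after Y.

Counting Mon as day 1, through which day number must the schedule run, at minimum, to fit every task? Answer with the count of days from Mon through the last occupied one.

The precedence chain requires at least 4 distinct days.
With at most 3 per day and 5 tasks, at least 2 days are needed.
4 works (last occupied day: Thu): for example T=Thu; Y=Tue; E=Wed; V=Mon; Q=Wed.

4 days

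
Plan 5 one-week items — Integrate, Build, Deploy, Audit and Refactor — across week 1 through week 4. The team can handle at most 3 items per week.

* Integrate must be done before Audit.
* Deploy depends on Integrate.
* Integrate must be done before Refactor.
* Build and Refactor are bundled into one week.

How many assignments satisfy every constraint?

30

Splitting on Integrate: it can be week 1 (24), week 2 (6). Listing each branch's schedules as (Build, Deploy, Audit, Refactor) by week number:
Integrate=week 1: (2,2,3,2) (2,2,4,2) (2,3,2,2) (2,3,3,2) (2,3,4,2) (2,4,2,2) (2,4,3,2) (2,4,4,2) (3,2,2,3) (3,2,3,3) (3,2,4,3) (3,3,2,3) (3,3,4,3) (3,4,2,3) (3,4,3,3) (3,4,4,3) (4,2,2,4) (4,2,3,4) (4,2,4,4) (4,3,2,4) (4,3,3,4) (4,3,4,4) (4,4,2,4) (4,4,3,4) — 24.
Integrate=week 2: (3,3,4,3) (3,4,3,3) (3,4,4,3) (4,3,3,4) (4,3,4,4) (4,4,3,4) — 6.
Summing: 24 + 6 = 30.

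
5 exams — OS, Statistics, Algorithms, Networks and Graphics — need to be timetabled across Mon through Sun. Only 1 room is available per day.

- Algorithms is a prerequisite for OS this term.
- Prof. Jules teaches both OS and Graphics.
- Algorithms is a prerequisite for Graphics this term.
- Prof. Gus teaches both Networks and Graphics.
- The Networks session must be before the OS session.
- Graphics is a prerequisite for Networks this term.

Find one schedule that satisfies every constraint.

Graphics -> Tue, Statistics -> Fri, OS -> Thu, Algorithms -> Mon, Networks -> Wed

Checking: Networks(Wed) before OS(Thu); Algorithms(Mon) before Graphics(Tue); Algorithms(Mon) before OS(Thu); Graphics(Tue) before Networks(Wed); Networks(Wed) != Graphics(Tue); OS(Thu) != Graphics(Tue); max 1 per day (cap 1).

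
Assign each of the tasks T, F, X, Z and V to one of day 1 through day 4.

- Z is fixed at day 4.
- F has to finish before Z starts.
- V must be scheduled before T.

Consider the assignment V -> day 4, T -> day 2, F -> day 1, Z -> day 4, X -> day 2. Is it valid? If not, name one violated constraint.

Z is fixed at day 4 — holds.
V must be scheduled before T — violated.
F has to finish before Z starts — holds.

No — it violates: V must be scheduled before T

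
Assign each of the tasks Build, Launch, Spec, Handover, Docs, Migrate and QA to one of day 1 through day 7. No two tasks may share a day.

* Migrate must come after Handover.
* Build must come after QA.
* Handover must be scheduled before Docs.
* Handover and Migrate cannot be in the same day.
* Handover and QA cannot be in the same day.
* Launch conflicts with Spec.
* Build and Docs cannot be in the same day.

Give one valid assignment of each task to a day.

Migrate -> day 5, Spec -> day 7, Launch -> day 6, Handover -> day 1, Docs -> day 4, QA -> day 2, Build -> day 3

Checking: QA(day 2) before Build(day 3); Handover(day 1) before Docs(day 4); Handover(day 1) before Migrate(day 5); Build(day 3) != Docs(day 4); Handover(day 1) != Migrate(day 5); Handover(day 1) != QA(day 2); Launch(day 6) != Spec(day 7); max 1 per day (cap 1).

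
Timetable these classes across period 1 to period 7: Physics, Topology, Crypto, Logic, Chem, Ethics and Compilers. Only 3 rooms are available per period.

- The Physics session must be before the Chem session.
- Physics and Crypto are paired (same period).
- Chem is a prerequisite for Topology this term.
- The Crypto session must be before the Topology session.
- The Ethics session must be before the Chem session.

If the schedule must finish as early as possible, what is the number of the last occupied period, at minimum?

period 3

The precedence chain requires at least 3 distinct periods.
With at most 3 per period and 7 classes, at least 3 periods are needed.
3 works (last occupied period: period 3): for example Ethics -> period 1, Compilers -> period 2, Chem -> period 2, Topology -> period 3, Logic -> period 2, Crypto -> period 1, Physics -> period 1.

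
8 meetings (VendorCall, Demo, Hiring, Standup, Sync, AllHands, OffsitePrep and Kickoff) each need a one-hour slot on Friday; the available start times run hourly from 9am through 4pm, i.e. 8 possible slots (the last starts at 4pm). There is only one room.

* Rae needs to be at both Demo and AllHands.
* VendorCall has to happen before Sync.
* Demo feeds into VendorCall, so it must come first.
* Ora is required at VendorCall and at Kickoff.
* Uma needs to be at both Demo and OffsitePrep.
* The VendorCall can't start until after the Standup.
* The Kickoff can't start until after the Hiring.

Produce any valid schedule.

Kickoff in 2pm, Standup in 10am, OffsitePrep in 4pm, AllHands in 3pm, VendorCall in 11am, Demo in 9am, Hiring in 12pm, Sync in 1pm

Checking: VendorCall(11am) before Sync(1pm); Hiring(12pm) before Kickoff(2pm); Standup(10am) before VendorCall(11am); Demo(9am) before VendorCall(11am); VendorCall(11am) != Kickoff(2pm); Demo(9am) != AllHands(3pm); Demo(9am) != OffsitePrep(4pm); max 1 per slot (cap 1).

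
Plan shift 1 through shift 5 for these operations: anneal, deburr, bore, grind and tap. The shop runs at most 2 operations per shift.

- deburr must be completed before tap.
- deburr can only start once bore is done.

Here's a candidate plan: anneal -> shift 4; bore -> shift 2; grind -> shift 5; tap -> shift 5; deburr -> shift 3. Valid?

deburr can only start once bore is done — holds.
deburr must be completed before tap — holds.
The shop runs at most 2 operations per shift — holds.

Yes, all constraints hold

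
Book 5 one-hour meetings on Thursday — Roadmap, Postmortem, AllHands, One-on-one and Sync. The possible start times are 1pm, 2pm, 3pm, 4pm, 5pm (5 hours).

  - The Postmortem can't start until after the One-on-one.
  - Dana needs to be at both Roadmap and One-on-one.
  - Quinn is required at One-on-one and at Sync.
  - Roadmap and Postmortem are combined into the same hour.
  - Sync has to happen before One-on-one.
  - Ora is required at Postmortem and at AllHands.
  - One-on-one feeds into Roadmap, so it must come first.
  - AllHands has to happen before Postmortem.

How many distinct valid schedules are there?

35

Splitting on Roadmap: it can be 3pm (2), 4pm (9), 5pm (24). Listing each branch's schedules as (Postmortem, AllHands, One-on-one, Sync):
Roadmap=3pm: (3pm,1pm,2pm,1pm) (3pm,2pm,2pm,1pm) — 2.
Roadmap=4pm: (4pm,1pm,2pm,1pm) (4pm,1pm,3pm,1pm) (4pm,1pm,3pm,2pm) (4pm,2pm,2pm,1pm) (4pm,2pm,3pm,1pm) (4pm,2pm,3pm,2pm) (4pm,3pm,2pm,1pm) (4pm,3pm,3pm,1pm) (4pm,3pm,3pm,2pm) — 9.
Roadmap=5pm: (5pm,1pm,2pm,1pm) (5pm,1pm,3pm,1pm) (5pm,1pm,3pm,2pm) (5pm,1pm,4pm,1pm) (5pm,1pm,4pm,2pm) (5pm,1pm,4pm,3pm) (5pm,2pm,2pm,1pm) (5pm,2pm,3pm,1pm) (5pm,2pm,3pm,2pm) (5pm,2pm,4pm,1pm) (5pm,2pm,4pm,2pm) (5pm,2pm,4pm,3pm) (5pm,3pm,2pm,1pm) (5pm,3pm,3pm,1pm) (5pm,3pm,3pm,2pm) (5pm,3pm,4pm,1pm) (5pm,3pm,4pm,2pm) (5pm,3pm,4pm,3pm) (5pm,4pm,2pm,1pm) (5pm,4pm,3pm,1pm) (5pm,4pm,3pm,2pm) (5pm,4pm,4pm,1pm) (5pm,4pm,4pm,2pm) (5pm,4pm,4pm,3pm) — 24.
Summing: 2 + 9 + 24 = 35.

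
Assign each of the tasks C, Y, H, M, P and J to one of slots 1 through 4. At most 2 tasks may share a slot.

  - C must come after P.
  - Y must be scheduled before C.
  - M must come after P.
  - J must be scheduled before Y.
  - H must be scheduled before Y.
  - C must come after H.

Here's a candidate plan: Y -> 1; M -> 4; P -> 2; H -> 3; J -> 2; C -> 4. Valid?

No. H must be scheduled before Y is not satisfied.

At most 2 tasks may share a slot — holds.
J must be scheduled before Y — violated.
Y must be scheduled before C — holds.
C must come after H — holds.
C must come after P — holds.
H must be scheduled before Y — violated.
M must come after P — holds.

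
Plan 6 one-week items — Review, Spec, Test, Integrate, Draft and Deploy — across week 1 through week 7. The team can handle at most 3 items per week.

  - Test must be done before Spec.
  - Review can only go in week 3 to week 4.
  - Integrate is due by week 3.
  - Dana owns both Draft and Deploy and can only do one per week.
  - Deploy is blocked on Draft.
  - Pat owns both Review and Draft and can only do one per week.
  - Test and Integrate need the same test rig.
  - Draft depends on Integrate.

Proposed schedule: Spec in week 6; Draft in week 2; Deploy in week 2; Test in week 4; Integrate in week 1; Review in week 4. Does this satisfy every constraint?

Invalid. Dana owns both Draft and Deploy and can only do one per week.

Test must be done before Spec — holds.
Draft depends on Integrate — holds.
Deploy is blocked on Draft — violated.
Test and Integrate need the same test rig — holds.
Review can only go in week 3 to week 4 — holds.
Pat owns both Review and Draft and can only do one per week — holds.
Dana owns both Draft and Deploy and can only do one per week — violated.
The team can handle at most 3 items per week — holds.
Integrate is due by week 3 — holds.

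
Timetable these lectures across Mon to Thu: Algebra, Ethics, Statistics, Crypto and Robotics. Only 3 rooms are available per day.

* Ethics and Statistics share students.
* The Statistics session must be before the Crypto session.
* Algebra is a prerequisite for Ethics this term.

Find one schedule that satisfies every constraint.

Crypto in Tue, Ethics in Tue, Algebra in Mon, Statistics in Mon, Robotics in Mon

Checking: Algebra(Mon) before Ethics(Tue); Statistics(Mon) before Crypto(Tue); Ethics(Tue) != Statistics(Mon); max 3 per day (cap 3).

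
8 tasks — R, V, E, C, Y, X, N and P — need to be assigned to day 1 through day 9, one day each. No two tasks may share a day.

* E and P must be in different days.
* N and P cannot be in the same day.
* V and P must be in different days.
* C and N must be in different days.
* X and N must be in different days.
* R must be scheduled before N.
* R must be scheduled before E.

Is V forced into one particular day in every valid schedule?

V can be day 1 (e.g. Y -> day 6, R -> day 2, V -> day 1, P -> day 8, X -> day 7, E -> day 3, N -> day 4, C -> day 5) or day 2 (e.g. E in day 3, N in day 4, V in day 2, C in day 5, Y in day 6, R in day 1, X in day 7, P in day 8).

No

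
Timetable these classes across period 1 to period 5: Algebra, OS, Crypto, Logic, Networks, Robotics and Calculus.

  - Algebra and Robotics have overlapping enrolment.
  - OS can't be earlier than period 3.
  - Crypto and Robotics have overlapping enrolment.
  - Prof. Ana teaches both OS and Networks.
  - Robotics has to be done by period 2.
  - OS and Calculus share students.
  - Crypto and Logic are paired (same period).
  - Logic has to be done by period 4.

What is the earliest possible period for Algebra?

Algebra at period 1 is achievable: Networks in period 1, Crypto in period 1, OS in period 3, Calculus in period 1, Algebra in period 1, Robotics in period 2, Logic in period 1.

period 1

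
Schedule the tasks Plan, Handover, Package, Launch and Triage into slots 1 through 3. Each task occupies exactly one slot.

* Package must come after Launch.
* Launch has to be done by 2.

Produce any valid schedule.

Package -> 2; Triage -> 1; Plan -> 1; Handover -> 1; Launch -> 1

Checking: Launch(1) before Package(2); Launch=1 in [1,2].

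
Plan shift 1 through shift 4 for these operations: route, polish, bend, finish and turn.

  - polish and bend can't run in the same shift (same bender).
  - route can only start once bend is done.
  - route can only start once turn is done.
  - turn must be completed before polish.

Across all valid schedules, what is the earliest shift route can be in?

shift 2

Precedence pushes route to at least shift 2.
route at shift 2 is achievable: finish -> shift 1, bend -> shift 1, route -> shift 2, turn -> shift 1, polish -> shift 2.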